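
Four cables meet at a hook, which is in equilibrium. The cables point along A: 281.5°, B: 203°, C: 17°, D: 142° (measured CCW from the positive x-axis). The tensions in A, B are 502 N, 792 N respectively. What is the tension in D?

Resolve: ΣF_x = 502 cos 281.5° + 792 cos 203° + T_C cos 17° + T_D cos 142° = 0.
        ΣF_y = 502 sin 281.5° + 792 sin 203° + T_C sin 17° + T_D sin 142° = 0.
The known terms sum to (-629, -801.4) N, so 0.9563 T_C − 0.7880 T_D = 629 and 0.2924 T_C + 0.6157 T_D = 801.4.
Solving simultaneously: T_C = 1244 N, T_D = 711.1 N.

T_D ≈ 711 N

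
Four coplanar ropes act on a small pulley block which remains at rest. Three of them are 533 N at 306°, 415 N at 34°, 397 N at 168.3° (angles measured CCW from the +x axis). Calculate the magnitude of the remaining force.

Sum the known components: ΣF_x = 268.6 N, ΣF_y = -118.6 N.
For equilibrium the remaining force must supply (−ΣF_x, −ΣF_y) = (-268.6, 118.6) N.
Magnitude = √((-268.6)² + (118.6)²) = 293.6 N; direction = atan2(118.6, -268.6) = 156.2°.

F ≈ 294 N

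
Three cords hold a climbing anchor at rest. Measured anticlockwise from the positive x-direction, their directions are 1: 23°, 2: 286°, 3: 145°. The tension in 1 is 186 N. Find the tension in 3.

Resolve: ΣF_x = 186 cos 23° + T_2 cos 286° + T_3 cos 145° = 0.
        ΣF_y = 186 sin 23° + T_2 sin 286° + T_3 sin 145° = 0.
The known terms sum to (171.2, 72.68) N, so 0.2756 T_2 − 0.8192 T_3 = -171.2 and -0.9613 T_2 + 0.5736 T_3 = -72.68.
Solving simultaneously: T_2 = 250.6 N, T_3 = 293.4 N.

T_3 ≈ 293 N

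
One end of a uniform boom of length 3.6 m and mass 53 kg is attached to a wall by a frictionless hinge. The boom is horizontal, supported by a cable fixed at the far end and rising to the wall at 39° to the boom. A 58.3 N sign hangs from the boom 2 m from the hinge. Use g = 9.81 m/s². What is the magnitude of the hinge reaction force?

Take torques about the hinge: T sin 39° · 3.6 = 53×9.81×1.8 + 58.3×2 = 1052.5 N·m.
So T = 1052.5 / (0.6293 × 3.6) = 464.55 N.
ΣF_x = 0: H_x = T cos 39° = 361.03 N.
ΣF_y = 0: H_y = (53×9.81 + 58.3) − T sin 39° = 578.23 − 292.35 = 285.88 N.
|H| = √(H_x² + H_y²) = √((361.03)² + (285.88)²) = 460.51 N.

|H| ≈ 461 N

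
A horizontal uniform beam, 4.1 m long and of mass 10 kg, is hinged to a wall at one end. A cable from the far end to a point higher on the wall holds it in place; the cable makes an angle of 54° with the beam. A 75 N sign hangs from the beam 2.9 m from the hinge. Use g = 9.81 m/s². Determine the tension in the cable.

T ≈ 126 N

Take torques about the hinge: T sin 54° · 4.1 = 10×9.81×2.05 + 75×2.9 = 418.61 N·m.
So T = 418.61 / (0.8090 × 4.1) = 126.2 N.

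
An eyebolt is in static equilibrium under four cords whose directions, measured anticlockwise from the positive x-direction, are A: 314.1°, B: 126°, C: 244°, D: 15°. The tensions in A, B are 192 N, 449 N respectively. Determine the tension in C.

Resolve: ΣF_x = 192 cos 314.1° + 449 cos 126° + T_C cos 244° + T_D cos 15° = 0.
        ΣF_y = 192 sin 314.1° + 449 sin 126° + T_C sin 244° + T_D sin 15° = 0.
The known terms sum to (-130.3, 225.4) N, so -0.4384 T_C + 0.9659 T_D = 130.3 and -0.8988 T_C + 0.2588 T_D = -225.4.
Solving simultaneously: T_C = 333.1 N, T_D = 286.1 N.

T_C ≈ 333 N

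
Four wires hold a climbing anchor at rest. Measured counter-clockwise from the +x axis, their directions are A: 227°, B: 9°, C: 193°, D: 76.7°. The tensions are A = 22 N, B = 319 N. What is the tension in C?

Resolve: ΣF_x = 22 cos 227° + 319 cos 9° + T_C cos 193° + T_D cos 76.7° = 0.
        ΣF_y = 22 sin 227° + 319 sin 9° + T_C sin 193° + T_D sin 76.7° = 0.
The known terms sum to (300.1, 33.81) N, so -0.9744 T_C + 0.2300 T_D = -300.1 and -0.2250 T_C + 0.9732 T_D = -33.81.
Solving simultaneously: T_C = 317.1 N, T_D = 38.54 N.

T_C ≈ 317 N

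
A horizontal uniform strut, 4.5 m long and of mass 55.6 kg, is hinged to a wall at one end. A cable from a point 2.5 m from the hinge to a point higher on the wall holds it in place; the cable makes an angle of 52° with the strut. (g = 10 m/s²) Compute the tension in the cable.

Take torques about the hinge: T sin 52° · 2.5 = 55.6×10×2.25 = 1251 N·m.
So T = 1251 / (0.7880 × 2.5) = 635.02 N.

T ≈ 635 N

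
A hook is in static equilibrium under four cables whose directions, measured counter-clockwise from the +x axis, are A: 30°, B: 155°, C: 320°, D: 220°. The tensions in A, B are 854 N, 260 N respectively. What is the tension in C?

T_C ≈ 88.7 N

Resolve: ΣF_x = 854 cos 30° + 260 cos 155° + T_C cos 320° + T_D cos 220° = 0.
        ΣF_y = 854 sin 30° + 260 sin 155° + T_C sin 320° + T_D sin 220° = 0.
The known terms sum to (503.9, 536.9) N, so 0.7660 T_C − 0.7660 T_D = -503.9 and -0.6428 T_C − 0.6428 T_D = -536.9.
Solving simultaneously: T_C = 88.69 N, T_D = 746.5 N.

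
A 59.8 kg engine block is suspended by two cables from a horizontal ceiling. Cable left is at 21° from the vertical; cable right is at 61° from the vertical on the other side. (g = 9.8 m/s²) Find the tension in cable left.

T_left ≈ 518 N

Angles from the horizontal: cable left is 90° − 21° = 69°, cable right is 90° − 61° = 29°.
Weight W = 59.8 × 9.8 = 586 N acts straight down.
Horizontal: T_left cos 69° = T_right cos 29°  →  T_right = 0.4097 T_left.
Vertical: T_left sin 69° + T_right sin 29° = 586.
Substituting the horizontal relation into the vertical equation gives 1.132 T_left = 586, so T_left = 517.6 N.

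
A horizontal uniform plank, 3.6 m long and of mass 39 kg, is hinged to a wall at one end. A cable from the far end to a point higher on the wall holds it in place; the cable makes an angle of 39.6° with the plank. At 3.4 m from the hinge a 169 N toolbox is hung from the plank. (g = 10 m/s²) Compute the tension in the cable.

Take torques about the hinge: T sin 39.6° · 3.6 = 39×10×1.8 + 169×3.4 = 1276.6 N·m.
So T = 1276.6 / (0.6374 × 3.6) = 556.32 N.

T ≈ 556 N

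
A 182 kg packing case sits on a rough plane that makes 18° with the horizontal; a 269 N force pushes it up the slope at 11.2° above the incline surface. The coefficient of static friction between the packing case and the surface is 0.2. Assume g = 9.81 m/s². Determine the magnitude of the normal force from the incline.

N ≈ 1650 N

Axes along / perpendicular to the incline. W sin 18° = 551.7 N down-slope; W cos 18° = 1698 N into the surface.
Perpendicular: N = W cos 18° − P sin 11.2° = 1698 − 52.25 = 1646 N.
Along incline: P cos 11.2° + f = W sin 18° (friction acts up-slope) → f = 551.7 − 263.9 = 287.8 N.
|f| = 287.8 N ≤ μN = 329.2 N, so the packing case is indeed static.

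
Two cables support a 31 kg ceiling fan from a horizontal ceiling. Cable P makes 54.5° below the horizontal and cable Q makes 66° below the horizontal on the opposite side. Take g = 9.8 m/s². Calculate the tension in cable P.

T_P ≈ 143 N

Weight W = 31 × 9.8 = 303.8 N acts straight down.
Horizontal: T_P cos 54.5° = T_Q cos 66°  →  T_Q = 1.428 T_P.
Vertical: T_P sin 54.5° + T_Q sin 66° = 303.8.
Substituting the horizontal relation into the vertical equation gives 2.118 T_P = 303.8, so T_P = 143.4 N.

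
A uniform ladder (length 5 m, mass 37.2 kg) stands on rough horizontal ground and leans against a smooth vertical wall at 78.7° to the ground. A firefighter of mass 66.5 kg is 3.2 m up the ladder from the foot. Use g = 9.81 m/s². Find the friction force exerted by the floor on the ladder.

f ≈ 120 N

Torques about the foot: N_wall · 5 sin 78.7° = 37.2×9.81×2.5 cos 78.7° + 66.5×9.81×3.2 cos 78.7° → N_wall = 119.89 N.
ΣF_x = 0: f_floor = N_wall = 119.89 N.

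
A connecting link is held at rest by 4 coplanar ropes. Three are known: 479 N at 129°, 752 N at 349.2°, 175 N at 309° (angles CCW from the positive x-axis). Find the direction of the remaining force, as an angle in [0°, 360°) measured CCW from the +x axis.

θ ≈ 190°

Sum the known components: ΣF_x = 547.4 N, ΣF_y = 95.34 N.
For equilibrium the remaining force must supply (−ΣF_x, −ΣF_y) = (-547.4, -95.34) N.
Magnitude = √((-547.4)² + (-95.34)²) = 555.6 N; direction = atan2(-95.34, -547.4) = 189.9°.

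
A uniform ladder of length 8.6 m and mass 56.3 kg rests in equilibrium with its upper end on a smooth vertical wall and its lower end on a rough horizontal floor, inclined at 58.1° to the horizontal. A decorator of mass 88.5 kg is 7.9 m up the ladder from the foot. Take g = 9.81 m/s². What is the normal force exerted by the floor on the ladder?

N_floor ≈ 1420 N

ΣF_y = 0: N_floor = 56.3×9.81 + 88.5×9.81 = 1420.5 N.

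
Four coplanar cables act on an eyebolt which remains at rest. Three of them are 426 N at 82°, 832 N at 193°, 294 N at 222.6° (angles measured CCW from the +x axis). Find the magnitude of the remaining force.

Sum the known components: ΣF_x = -967.8 N, ΣF_y = 35.69 N.
For equilibrium the remaining force must supply (−ΣF_x, −ΣF_y) = (967.8, -35.69) N.
Magnitude = √((967.8)² + (-35.69)²) = 968.5 N; direction = atan2(-35.69, 967.8) = 357.9°.

F ≈ 968 N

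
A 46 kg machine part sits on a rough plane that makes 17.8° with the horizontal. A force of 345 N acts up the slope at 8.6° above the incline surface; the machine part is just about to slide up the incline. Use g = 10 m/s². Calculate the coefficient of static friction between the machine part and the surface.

μ ≈ 0.519

On the verge of sliding up the incline, friction is at its maximum μN and acts down the slope.
Perpendicular to incline: N = W cos 17.8° − P sin 8.6° = 438 − 51.59 = 386.4 N.
Along incline: P cos 8.6° − μN = W sin 17.8° → μ = −(W sin 17.8° − P cos 8.6°) / N = 0.5189.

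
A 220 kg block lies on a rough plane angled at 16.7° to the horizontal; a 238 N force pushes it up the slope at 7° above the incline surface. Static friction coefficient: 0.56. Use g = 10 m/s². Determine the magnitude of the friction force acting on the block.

f ≈ 396 N

Axes along / perpendicular to the incline. W sin 16.7° = 632.2 N down-slope; W cos 16.7° = 2107 N into the surface.
Perpendicular: N = W cos 16.7° − P sin 7° = 2107 − 29 = 2078 N.
Along incline: P cos 7° + f = W sin 16.7° (friction acts up-slope) → f = 632.2 − 236.2 = 396 N.
|f| = 396 N ≤ μN = 1164 N, so the block is indeed static.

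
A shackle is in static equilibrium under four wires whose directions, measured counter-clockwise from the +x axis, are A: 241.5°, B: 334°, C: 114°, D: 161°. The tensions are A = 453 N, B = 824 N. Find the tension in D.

T_D ≈ 233 N

Resolve: ΣF_x = 453 cos 241.5° + 824 cos 334° + T_C cos 114° + T_D cos 161° = 0.
        ΣF_y = 453 sin 241.5° + 824 sin 334° + T_C sin 114° + T_D sin 161° = 0.
The known terms sum to (524.5, -759.3) N, so -0.4067 T_C − 0.9455 T_D = -524.5 and 0.9135 T_C + 0.3256 T_D = 759.3.
Solving simultaneously: T_C = 748.2 N, T_D = 232.8 N.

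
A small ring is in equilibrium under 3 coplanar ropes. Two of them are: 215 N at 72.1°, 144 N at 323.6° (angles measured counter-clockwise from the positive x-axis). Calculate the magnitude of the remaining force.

Sum the known components: ΣF_x = 182 N, ΣF_y = 119.1 N.
For equilibrium the remaining force must supply (−ΣF_x, −ΣF_y) = (-182, -119.1) N.
Magnitude = √((-182)² + (-119.1)²) = 217.5 N; direction = atan2(-119.1, -182) = 213.2°.

F ≈ 218 N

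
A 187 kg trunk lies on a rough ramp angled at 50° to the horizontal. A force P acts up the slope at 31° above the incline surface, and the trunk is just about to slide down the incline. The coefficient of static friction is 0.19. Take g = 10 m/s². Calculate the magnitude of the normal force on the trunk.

N ≈ 385 N

On the verge of sliding down the incline, friction equals μN and acts up the slope.
Perpendicular: N + P sin 31° = W cos 50° = 1202 N.
Along incline: P cos 31° + μN = W sin 50° with W sin 50° = 1433 N.
Solving the pair for P and N: P = 1586 N, N = 385.3 N (and f = μN = 73.2 N).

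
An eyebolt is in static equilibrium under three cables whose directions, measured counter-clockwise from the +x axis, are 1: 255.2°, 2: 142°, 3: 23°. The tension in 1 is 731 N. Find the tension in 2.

Resolve: ΣF_x = 731 cos 255.2° + T_2 cos 142° + T_3 cos 23° = 0.
        ΣF_y = 731 sin 255.2° + T_2 sin 142° + T_3 sin 23° = 0.
The known terms sum to (-186.7, -706.7) N, so -0.7880 T_2 + 0.9205 T_3 = 186.7 and 0.6157 T_2 + 0.3907 T_3 = 706.7.
Solving simultaneously: T_2 = 660.4 N, T_3 = 768.2 N.

T_2 ≈ 660 N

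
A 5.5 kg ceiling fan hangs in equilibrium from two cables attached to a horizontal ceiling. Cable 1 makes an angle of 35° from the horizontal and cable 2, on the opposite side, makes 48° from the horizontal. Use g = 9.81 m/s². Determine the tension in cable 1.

Weight W = 5.5 × 9.81 = 53.96 N acts straight down.
Horizontal: T_1 cos 35° = T_2 cos 48°  →  T_2 = 1.224 T_1.
Vertical: T_1 sin 35° + T_2 sin 48° = 53.96.
Substituting the horizontal relation into the vertical equation gives 1.483 T_1 = 53.96, so T_1 = 36.37 N.

T_1 ≈ 36.4 N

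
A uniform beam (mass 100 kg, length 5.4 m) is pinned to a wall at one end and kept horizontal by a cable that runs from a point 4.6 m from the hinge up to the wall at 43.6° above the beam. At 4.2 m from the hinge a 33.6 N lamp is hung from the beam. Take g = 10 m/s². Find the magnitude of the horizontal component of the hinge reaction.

Take torques about the hinge: T sin 43.6° · 4.6 = 100×10×2.7 + 33.6×4.2 = 2841.1 N·m.
So T = 2841.1 / (0.6896 × 4.6) = 895.62 N.
ΣF_x = 0: H_x = T cos 43.6° = 648.58 N.

H_x ≈ 649 N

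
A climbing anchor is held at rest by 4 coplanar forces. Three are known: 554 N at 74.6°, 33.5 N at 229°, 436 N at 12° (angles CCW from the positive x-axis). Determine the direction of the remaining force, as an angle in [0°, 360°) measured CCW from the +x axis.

Sum the known components: ΣF_x = 551.6 N, ΣF_y = 599.5 N.
For equilibrium the remaining force must supply (−ΣF_x, −ΣF_y) = (-551.6, -599.5) N.
Magnitude = √((-551.6)² + (-599.5)²) = 814.6 N; direction = atan2(-599.5, -551.6) = 227.4°.

θ ≈ 227°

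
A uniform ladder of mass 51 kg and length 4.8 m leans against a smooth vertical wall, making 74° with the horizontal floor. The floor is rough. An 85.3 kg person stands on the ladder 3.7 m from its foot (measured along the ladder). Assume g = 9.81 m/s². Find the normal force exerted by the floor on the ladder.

N_floor ≈ 1340 N

ΣF_y = 0: N_floor = 51×9.81 + 85.3×9.81 = 1337.1 N.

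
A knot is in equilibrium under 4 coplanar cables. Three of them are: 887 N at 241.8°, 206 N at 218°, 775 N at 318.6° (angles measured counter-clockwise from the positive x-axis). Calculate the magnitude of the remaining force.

F ≈ 1420 N

Sum the known components: ΣF_x = -0.1467 N, ΣF_y = -1421 N.
For equilibrium the remaining force must supply (−ΣF_x, −ΣF_y) = (0.1467, 1421) N.
Magnitude = √((0.1467)² + (1421)²) = 1421 N; direction = atan2(1421, 0.1467) = 90.0°.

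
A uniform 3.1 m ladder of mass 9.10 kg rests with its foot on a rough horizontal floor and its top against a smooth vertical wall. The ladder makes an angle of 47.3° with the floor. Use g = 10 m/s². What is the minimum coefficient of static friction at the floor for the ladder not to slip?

μ_min ≈ 0.461

ΣF_y = 0: N_floor = 9.10×10 = 91 N.
Torques about the foot: N_wall · 3.1 sin 47.3° = 9.10×10×1.55 cos 47.3° → N_wall = 41.986 N.
ΣF_x = 0: f_floor = N_wall = 41.986 N.
μ_min = f_floor / N_floor = 41.986 / 91 = 0.4614.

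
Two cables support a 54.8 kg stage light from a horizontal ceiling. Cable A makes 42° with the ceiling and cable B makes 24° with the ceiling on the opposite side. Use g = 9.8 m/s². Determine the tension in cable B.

Weight W = 54.8 × 9.8 = 537 N acts straight down.
Horizontal: T_A cos 42° = T_B cos 24°  →  T_A = 1.229 T_B.
Vertical: T_A sin 42° + T_B sin 24° = 537.
Substituting the horizontal relation into the vertical equation gives 1.229 T_B = 537, so T_B = 436.9 N.

T_B ≈ 437 N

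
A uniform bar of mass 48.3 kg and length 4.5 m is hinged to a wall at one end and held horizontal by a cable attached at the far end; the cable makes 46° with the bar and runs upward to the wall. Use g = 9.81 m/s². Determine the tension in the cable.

Take torques about the hinge: T sin 46° · 4.5 = 48.3×9.81×2.25 = 1066.1 N·m.
So T = 1066.1 / (0.7193 × 4.5) = 329.35 N.

T ≈ 329 N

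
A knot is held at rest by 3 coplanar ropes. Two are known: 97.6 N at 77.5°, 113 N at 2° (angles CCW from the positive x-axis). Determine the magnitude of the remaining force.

Sum the known components: ΣF_x = 134.1 N, ΣF_y = 99.23 N.
For equilibrium the remaining force must supply (−ΣF_x, −ΣF_y) = (-134.1, -99.23) N.
Magnitude = √((-134.1)² + (-99.23)²) = 166.8 N; direction = atan2(-99.23, -134.1) = 216.5°.

F ≈ 167 N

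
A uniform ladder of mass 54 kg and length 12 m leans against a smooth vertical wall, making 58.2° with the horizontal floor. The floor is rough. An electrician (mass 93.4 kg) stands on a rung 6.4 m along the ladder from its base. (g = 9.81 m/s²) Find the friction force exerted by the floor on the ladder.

f ≈ 467 N

Torques about the foot: N_wall · 12 sin 58.2° = 54×9.81×6 cos 58.2° + 93.4×9.81×6.4 cos 58.2° → N_wall = 467.21 N.
ΣF_x = 0: f_floor = N_wall = 467.21 N.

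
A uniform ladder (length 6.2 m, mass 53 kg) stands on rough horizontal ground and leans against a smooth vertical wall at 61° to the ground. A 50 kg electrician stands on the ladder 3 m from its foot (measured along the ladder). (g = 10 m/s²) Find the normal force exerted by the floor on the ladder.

ΣF_y = 0: N_floor = 53×10 + 50×10 = 1030 N.

N_floor ≈ 1030 N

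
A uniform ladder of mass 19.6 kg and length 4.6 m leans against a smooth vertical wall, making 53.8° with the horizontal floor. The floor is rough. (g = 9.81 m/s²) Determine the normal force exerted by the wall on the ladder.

Torques about the foot: N_wall · 4.6 sin 53.8° = 19.6×9.81×2.3 cos 53.8° → N_wall = 70.362 N.

N_wall ≈ 70.4 N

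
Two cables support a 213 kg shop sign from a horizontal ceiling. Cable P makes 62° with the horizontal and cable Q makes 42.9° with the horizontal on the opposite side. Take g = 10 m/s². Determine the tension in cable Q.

Weight W = 213 × 10 = 2130 N acts straight down.
Horizontal: T_P cos 62° = T_Q cos 42.9°  →  T_P = 1.56 T_Q.
Vertical: T_P sin 62° + T_Q sin 42.9° = 2130.
Substituting the horizontal relation into the vertical equation gives 2.058 T_Q = 2130, so T_Q = 1035 N.

T_Q ≈ 1030 N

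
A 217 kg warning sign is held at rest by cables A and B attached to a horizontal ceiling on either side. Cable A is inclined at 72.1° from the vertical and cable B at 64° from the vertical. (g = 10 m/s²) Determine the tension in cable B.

T_B ≈ 2980 N

Angles from the horizontal: cable A is 90° − 72.1° = 17.9°, cable B is 90° − 64° = 26°.
Weight W = 217 × 10 = 2170 N acts straight down.
Horizontal: T_A cos 17.9° = T_B cos 26°  →  T_A = 0.9445 T_B.
Vertical: T_A sin 17.9° + T_B sin 26° = 2170.
Substituting the horizontal relation into the vertical equation gives 0.7287 T_B = 2170, so T_B = 2978 N.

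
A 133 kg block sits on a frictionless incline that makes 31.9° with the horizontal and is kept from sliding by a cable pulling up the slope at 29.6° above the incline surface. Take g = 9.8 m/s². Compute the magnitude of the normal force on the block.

N ≈ 715 N

Take axes along and perpendicular to the incline. Weight components: W sin 31.9° = 688.8 N down-slope, W cos 31.9° = 1107 N into the surface.
Along incline: T cos 29.6° = W sin 31.9° → T = 792.1 N.
Perpendicular: N = W cos 31.9° − T sin 29.6° = 715.3 N.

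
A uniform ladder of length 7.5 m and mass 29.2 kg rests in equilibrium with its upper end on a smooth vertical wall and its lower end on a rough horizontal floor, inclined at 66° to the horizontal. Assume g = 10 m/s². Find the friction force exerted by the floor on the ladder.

Torques about the foot: N_wall · 7.5 sin 66° = 29.2×10×3.75 cos 66° → N_wall = 65.003 N.
ΣF_x = 0: f_floor = N_wall = 65.003 N.

f ≈ 65 N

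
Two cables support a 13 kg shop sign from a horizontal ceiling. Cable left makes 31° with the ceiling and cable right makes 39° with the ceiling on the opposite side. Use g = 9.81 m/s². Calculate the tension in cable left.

T_left ≈ 105 N

Weight W = 13 × 9.81 = 127.5 N acts straight down.
Horizontal: T_left cos 31° = T_right cos 39°  →  T_right = 1.103 T_left.
Vertical: T_left sin 31° + T_right sin 39° = 127.5.
Substituting the horizontal relation into the vertical equation gives 1.209 T_left = 127.5, so T_left = 105.5 N.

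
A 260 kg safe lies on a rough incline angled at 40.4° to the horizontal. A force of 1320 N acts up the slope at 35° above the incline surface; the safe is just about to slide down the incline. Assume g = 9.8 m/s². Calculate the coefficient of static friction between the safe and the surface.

On the verge of sliding down the incline, friction is at its maximum μN and acts up the slope.
Perpendicular to incline: N = W cos 40.4° − P sin 35° = 1940 − 757.1 = 1183 N.
Along incline: P cos 35° + μN = W sin 40.4° → μ = (W sin 40.4° − P cos 35°) / N = 0.4818.

μ ≈ 0.482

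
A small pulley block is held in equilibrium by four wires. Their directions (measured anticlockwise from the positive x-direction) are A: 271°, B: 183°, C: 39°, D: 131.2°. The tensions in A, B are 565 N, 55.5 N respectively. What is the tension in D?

T_D ≈ 413 N

Resolve: ΣF_x = 565 cos 271° + 55.5 cos 183° + T_C cos 39° + T_D cos 131.2° = 0.
        ΣF_y = 565 sin 271° + 55.5 sin 183° + T_C sin 39° + T_D sin 131.2° = 0.
The known terms sum to (-45.56, -567.8) N, so 0.7771 T_C − 0.6587 T_D = 45.56 and 0.6293 T_C + 0.7524 T_D = 567.8.
Solving simultaneously: T_C = 408.6 N, T_D = 412.9 N.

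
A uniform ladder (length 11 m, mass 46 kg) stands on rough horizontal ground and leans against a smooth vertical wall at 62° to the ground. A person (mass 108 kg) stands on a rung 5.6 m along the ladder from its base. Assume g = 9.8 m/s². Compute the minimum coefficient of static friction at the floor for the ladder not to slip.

ΣF_y = 0: N_floor = 46×9.8 + 108×9.8 = 1509.2 N.
Torques about the foot: N_wall · 11 sin 62° = 46×9.8×5.5 cos 62° + 108×9.8×5.6 cos 62° → N_wall = 406.34 N.
ΣF_x = 0: f_floor = N_wall = 406.34 N.
μ_min = f_floor / N_floor = 406.34 / 1509.2 = 0.2692.

μ_min ≈ 0.269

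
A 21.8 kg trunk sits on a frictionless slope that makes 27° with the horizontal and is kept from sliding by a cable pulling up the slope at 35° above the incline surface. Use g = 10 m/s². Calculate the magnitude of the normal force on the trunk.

Take axes along and perpendicular to the incline. Weight components: W sin 27° = 98.97 N down-slope, W cos 27° = 194.2 N into the surface.
Along incline: T cos 35° = W sin 27° → T = 120.8 N.
Perpendicular: N = W cos 27° − T sin 35° = 124.9 N.

N ≈ 125 N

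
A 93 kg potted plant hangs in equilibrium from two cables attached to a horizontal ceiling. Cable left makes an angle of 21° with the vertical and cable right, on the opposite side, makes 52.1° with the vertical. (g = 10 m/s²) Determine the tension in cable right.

Angles from the horizontal: cable left is 90° − 21° = 69°, cable right is 90° − 52.1° = 37.9°.
Weight W = 93 × 10 = 930 N acts straight down.
Horizontal: T_left cos 69° = T_right cos 37.9°  →  T_left = 2.202 T_right.
Vertical: T_left sin 69° + T_right sin 37.9° = 930.
Substituting the horizontal relation into the vertical equation gives 2.67 T_right = 930, so T_right = 348.3 N.

T_right ≈ 348 N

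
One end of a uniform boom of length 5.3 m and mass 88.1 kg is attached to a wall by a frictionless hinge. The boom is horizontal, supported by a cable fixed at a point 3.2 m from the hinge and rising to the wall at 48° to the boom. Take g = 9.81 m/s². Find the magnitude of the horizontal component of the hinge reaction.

H_x ≈ 644 N

Take torques about the hinge: T sin 48° · 3.2 = 88.1×9.81×2.65 = 2290.3 N·m.
So T = 2290.3 / (0.7431 × 3.2) = 963.09 N.
ΣF_x = 0: H_x = T cos 48° = 644.43 N.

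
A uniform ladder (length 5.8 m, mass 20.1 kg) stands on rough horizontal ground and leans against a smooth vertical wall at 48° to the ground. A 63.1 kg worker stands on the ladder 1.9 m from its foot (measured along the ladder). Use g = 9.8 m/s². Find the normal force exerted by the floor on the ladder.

ΣF_y = 0: N_floor = 20.1×9.8 + 63.1×9.8 = 815.36 N.

N_floor ≈ 815 N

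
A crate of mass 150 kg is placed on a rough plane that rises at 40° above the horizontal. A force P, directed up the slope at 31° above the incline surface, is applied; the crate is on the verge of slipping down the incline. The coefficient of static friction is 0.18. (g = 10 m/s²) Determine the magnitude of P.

On the verge of sliding down the incline, friction equals μN and acts up the slope.
Perpendicular: N + P sin 31° = W cos 40° = 1149 N.
Along incline: P cos 31° + μN = W sin 40° with W sin 40° = 964.2 N.
Solving the pair for P and N: P = 990.7 N, N = 638.8 N (and f = μN = 115 N).

P ≈ 991 N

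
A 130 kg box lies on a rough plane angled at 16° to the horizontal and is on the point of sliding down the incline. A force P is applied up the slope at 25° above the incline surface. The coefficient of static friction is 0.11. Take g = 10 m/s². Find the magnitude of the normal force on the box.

On the verge of sliding down the incline, friction equals μN and acts up the slope.
Perpendicular: N + P sin 25° = W cos 16° = 1250 N.
Along incline: P cos 25° + μN = W sin 16° with W sin 16° = 358.3 N.
Solving the pair for P and N: P = 256.9 N, N = 1141 N (and f = μN = 125.5 N).

N ≈ 1140 N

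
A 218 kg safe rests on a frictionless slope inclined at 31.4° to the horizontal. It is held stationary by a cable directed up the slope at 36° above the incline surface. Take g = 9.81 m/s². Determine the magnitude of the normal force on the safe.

N ≈ 1020 N

Take axes along and perpendicular to the incline. Weight components: W sin 31.4° = 1114 N down-slope, W cos 31.4° = 1825 N into the surface.
Along incline: T cos 36° = W sin 31.4° → T = 1377 N.
Perpendicular: N = W cos 31.4° − T sin 36° = 1016 N.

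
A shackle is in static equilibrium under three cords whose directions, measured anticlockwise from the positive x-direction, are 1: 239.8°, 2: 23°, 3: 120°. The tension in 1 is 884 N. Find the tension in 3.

Resolve: ΣF_x = 884 cos 239.8° + T_2 cos 23° + T_3 cos 120° = 0.
        ΣF_y = 884 sin 239.8° + T_2 sin 23° + T_3 sin 120° = 0.
The known terms sum to (-444.7, -764) N, so 0.9205 T_2 − 0.5000 T_3 = 444.7 and 0.3907 T_2 + 0.8660 T_3 = 764.
Solving simultaneously: T_2 = 772.9 N, T_3 = 533.5 N.

T_3 ≈ 534 N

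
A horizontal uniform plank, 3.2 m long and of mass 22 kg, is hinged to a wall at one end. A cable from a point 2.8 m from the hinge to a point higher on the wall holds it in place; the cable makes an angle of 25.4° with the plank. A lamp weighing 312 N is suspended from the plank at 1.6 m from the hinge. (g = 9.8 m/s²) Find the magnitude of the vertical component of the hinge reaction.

|H_y| ≈ 226 N

Take torques about the hinge: T sin 25.4° · 2.8 = 22×9.8×1.6 + 312×1.6 = 844.16 N·m.
So T = 844.16 / (0.4289 × 2.8) = 702.87 N.
ΣF_y = 0: H_y = (22×9.8 + 312) − T sin 25.4° = 527.6 − 301.49 = 226.11 N.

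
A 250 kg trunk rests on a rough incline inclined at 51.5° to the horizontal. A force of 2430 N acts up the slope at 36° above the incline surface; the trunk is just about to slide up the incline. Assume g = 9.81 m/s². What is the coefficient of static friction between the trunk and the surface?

On the verge of sliding up the incline, friction is at its maximum μN and acts down the slope.
Perpendicular to incline: N = W cos 51.5° − P sin 36° = 1527 − 1428 = 98.4 N.
Along incline: P cos 36° − μN = W sin 51.5° → μ = −(W sin 51.5° − P cos 36°) / N = 0.4732.

μ ≈ 0.473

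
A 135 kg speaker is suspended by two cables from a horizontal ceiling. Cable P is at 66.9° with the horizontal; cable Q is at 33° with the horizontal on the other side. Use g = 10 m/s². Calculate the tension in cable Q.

Weight W = 135 × 10 = 1350 N acts straight down.
Horizontal: T_P cos 66.9° = T_Q cos 33°  →  T_P = 2.138 T_Q.
Vertical: T_P sin 66.9° + T_Q sin 33° = 1350.
Substituting the horizontal relation into the vertical equation gives 2.511 T_Q = 1350, so T_Q = 537.7 N.

T_Q ≈ 538 N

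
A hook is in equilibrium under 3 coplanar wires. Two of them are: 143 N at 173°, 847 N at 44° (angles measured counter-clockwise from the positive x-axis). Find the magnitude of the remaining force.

Sum the known components: ΣF_x = 467.3 N, ΣF_y = 605.8 N.
For equilibrium the remaining force must supply (−ΣF_x, −ΣF_y) = (-467.3, -605.8) N.
Magnitude = √((-467.3)² + (-605.8)²) = 765.1 N; direction = atan2(-605.8, -467.3) = 232.4°.

F ≈ 765 N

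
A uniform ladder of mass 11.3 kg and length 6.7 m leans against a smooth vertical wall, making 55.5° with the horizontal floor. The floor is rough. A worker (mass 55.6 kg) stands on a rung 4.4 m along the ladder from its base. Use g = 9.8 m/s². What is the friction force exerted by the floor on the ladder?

f ≈ 284 N

Torques about the foot: N_wall · 6.7 sin 55.5° = 11.3×9.8×3.35 cos 55.5° + 55.6×9.8×4.4 cos 55.5° → N_wall = 283.99 N.
ΣF_x = 0: f_floor = N_wall = 283.99 N.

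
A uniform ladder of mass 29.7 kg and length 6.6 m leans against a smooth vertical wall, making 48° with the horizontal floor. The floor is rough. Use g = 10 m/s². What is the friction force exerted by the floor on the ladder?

Torques about the foot: N_wall · 6.6 sin 48° = 29.7×10×3.3 cos 48° → N_wall = 133.71 N.
ΣF_x = 0: f_floor = N_wall = 133.71 N.

f ≈ 134 N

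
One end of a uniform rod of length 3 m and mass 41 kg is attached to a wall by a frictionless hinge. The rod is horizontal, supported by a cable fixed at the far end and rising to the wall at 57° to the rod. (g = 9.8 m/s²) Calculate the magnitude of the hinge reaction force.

|H| ≈ 240 N

Take torques about the hinge: T sin 57° · 3 = 41×9.8×1.5 = 602.7 N·m.
So T = 602.7 / (0.8387 × 3) = 239.55 N.
ΣF_x = 0: H_x = T cos 57° = 130.47 N.
ΣF_y = 0: H_y = (41×9.8) − T sin 57° = 401.8 − 200.9 = 200.9 N.
|H| = √(H_x² + H_y²) = √((130.47)² + (200.9)²) = 239.55 N.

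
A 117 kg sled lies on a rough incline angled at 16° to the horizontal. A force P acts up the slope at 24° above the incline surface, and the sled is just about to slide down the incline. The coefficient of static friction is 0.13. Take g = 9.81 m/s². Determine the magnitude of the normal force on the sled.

On the verge of sliding down the incline, friction equals μN and acts up the slope.
Perpendicular: N + P sin 24° = W cos 16° = 1103 N.
Along incline: P cos 24° + μN = W sin 16° with W sin 16° = 316.4 N.
Solving the pair for P and N: P = 200.9 N, N = 1022 N (and f = μN = 132.8 N).

N ≈ 1020 N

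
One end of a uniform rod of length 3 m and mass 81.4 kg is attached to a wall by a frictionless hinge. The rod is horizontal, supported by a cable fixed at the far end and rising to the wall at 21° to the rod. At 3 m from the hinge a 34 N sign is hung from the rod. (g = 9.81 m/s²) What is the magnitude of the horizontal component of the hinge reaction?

H_x ≈ 1130 N

Take torques about the hinge: T sin 21° · 3 = 81.4×9.81×1.5 + 34×3 = 1299.8 N·m.
So T = 1299.8 / (0.3584 × 3) = 1209 N.
ΣF_x = 0: H_x = T cos 21° = 1128.7 N.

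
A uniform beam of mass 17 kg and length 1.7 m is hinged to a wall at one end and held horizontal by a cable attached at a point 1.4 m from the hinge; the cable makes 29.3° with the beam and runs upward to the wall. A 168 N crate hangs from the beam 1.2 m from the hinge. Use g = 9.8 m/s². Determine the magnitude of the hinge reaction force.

Take torques about the hinge: T sin 29.3° · 1.4 = 17×9.8×0.85 + 168×1.2 = 343.21 N·m.
So T = 343.21 / (0.4894 × 1.4) = 500.94 N.
ΣF_x = 0: H_x = T cos 29.3° = 436.85 N.
ΣF_y = 0: H_y = (17×9.8 + 168) − T sin 29.3° = 334.6 − 245.15 = 89.45 N.
|H| = √(H_x² + H_y²) = √((436.85)² + (89.45)²) = 445.92 N.

|H| ≈ 446 N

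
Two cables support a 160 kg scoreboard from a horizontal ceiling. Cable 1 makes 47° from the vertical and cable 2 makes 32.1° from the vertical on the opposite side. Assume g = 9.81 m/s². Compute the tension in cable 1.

T_1 ≈ 849 N

Angles from the horizontal: cable 1 is 90° − 47° = 43°, cable 2 is 90° − 32.1° = 57.9°.
Weight W = 160 × 9.81 = 1570 N acts straight down.
Horizontal: T_1 cos 43° = T_2 cos 57.9°  →  T_2 = 1.376 T_1.
Vertical: T_1 sin 43° + T_2 sin 57.9° = 1570.
Substituting the horizontal relation into the vertical equation gives 1.848 T_1 = 1570, so T_1 = 849.4 N.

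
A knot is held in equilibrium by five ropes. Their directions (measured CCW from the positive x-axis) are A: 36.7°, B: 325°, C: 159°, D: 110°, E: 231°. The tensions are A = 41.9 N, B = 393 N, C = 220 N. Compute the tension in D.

T_D ≈ 225 N

Resolve: ΣF_x = 41.9 cos 36.7° + 393 cos 325° + 220 cos 159° + T_D cos 110° + T_E cos 231° = 0.
        ΣF_y = 41.9 sin 36.7° + 393 sin 325° + 220 sin 159° + T_D sin 110° + T_E sin 231° = 0.
The known terms sum to (150.1, -121.5) N, so -0.3420 T_D − 0.6293 T_E = -150.1 and 0.9397 T_D − 0.7771 T_E = 121.5.
Solving simultaneously: T_D = 225.3 N, T_E = 116.1 N.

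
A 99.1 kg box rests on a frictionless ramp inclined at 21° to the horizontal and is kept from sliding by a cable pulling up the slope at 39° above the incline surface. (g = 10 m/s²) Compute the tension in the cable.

T ≈ 457 N

Take axes along and perpendicular to the incline. Weight components: W sin 21° = 355.1 N down-slope, W cos 21° = 925.2 N into the surface.
Along incline: T cos 39° = W sin 21° → T = 457 N.
Perpendicular: N = W cos 21° − T sin 39° = 637.6 N.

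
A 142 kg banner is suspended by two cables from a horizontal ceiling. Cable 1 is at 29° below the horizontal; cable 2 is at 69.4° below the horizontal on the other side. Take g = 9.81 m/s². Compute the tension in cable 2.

T_2 ≈ 1230 N

Weight W = 142 × 9.81 = 1393 N acts straight down.
Horizontal: T_1 cos 29° = T_2 cos 69.4°  →  T_1 = 0.4023 T_2.
Vertical: T_1 sin 29° + T_2 sin 69.4° = 1393.
Substituting the horizontal relation into the vertical equation gives 1.131 T_2 = 1393, so T_2 = 1232 N.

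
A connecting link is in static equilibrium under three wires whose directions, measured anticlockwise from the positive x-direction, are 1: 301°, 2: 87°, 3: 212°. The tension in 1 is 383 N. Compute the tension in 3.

Resolve: ΣF_x = 383 cos 301° + T_2 cos 87° + T_3 cos 212° = 0.
        ΣF_y = 383 sin 301° + T_2 sin 87° + T_3 sin 212° = 0.
The known terms sum to (197.3, -328.3) N, so 0.0523 T_2 − 0.8480 T_3 = -197.3 and 0.9986 T_2 − 0.5299 T_3 = 328.3.
Solving simultaneously: T_2 = 467.5 N, T_3 = 261.5 N.

T_3 ≈ 261 N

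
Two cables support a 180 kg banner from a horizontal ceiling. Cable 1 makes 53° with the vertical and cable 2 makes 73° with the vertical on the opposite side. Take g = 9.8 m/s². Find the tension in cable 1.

T_1 ≈ 2090 N

Angles from the horizontal: cable 1 is 90° − 53° = 37°, cable 2 is 90° − 73° = 17°.
Weight W = 180 × 9.8 = 1764 N acts straight down.
Horizontal: T_1 cos 37° = T_2 cos 17°  →  T_2 = 0.8351 T_1.
Vertical: T_1 sin 37° + T_2 sin 17° = 1764.
Substituting the horizontal relation into the vertical equation gives 0.846 T_1 = 1764, so T_1 = 2085 N.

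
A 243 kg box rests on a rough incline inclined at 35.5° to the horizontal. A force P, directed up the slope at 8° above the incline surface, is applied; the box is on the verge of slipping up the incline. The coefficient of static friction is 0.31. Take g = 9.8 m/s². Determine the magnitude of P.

On the verge of sliding up the incline, friction equals μN and acts down the slope.
Perpendicular: N + P sin 8° = W cos 35.5° = 1939 N.
Along incline: P cos 8° = W sin 35.5° + μN  with W sin 35.5° = 1383 N.
Solving the pair for P and N: P = 1920 N, N = 1672 N (and f = μN = 518.2 N).

P ≈ 1920 N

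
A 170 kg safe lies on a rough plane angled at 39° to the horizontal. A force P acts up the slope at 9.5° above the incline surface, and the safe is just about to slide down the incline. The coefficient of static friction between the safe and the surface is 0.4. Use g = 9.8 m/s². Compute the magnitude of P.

On the verge of sliding down the incline, friction equals μN and acts up the slope.
Perpendicular: N + P sin 9.5° = W cos 39° = 1295 N.
Along incline: P cos 9.5° + μN = W sin 39° with W sin 39° = 1048 N.
Solving the pair for P and N: P = 576.5 N, N = 1200 N (and f = μN = 479.8 N).

P ≈ 577 N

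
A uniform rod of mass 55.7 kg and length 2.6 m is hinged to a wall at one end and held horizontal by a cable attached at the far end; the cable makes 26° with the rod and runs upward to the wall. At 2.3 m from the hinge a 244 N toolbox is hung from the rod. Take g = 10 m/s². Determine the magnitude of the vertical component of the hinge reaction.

Take torques about the hinge: T sin 26° · 2.6 = 55.7×10×1.3 + 244×2.3 = 1285.3 N·m.
So T = 1285.3 / (0.4384 × 2.6) = 1127.7 N.
ΣF_y = 0: H_y = (55.7×10 + 244) − T sin 26° = 801 − 494.35 = 306.65 N.

|H_y| ≈ 307 N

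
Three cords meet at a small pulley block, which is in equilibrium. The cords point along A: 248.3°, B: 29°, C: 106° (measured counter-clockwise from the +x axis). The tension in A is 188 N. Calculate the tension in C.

Resolve: ΣF_x = 188 cos 248.3° + T_B cos 29° + T_C cos 106° = 0.
        ΣF_y = 188 sin 248.3° + T_B sin 29° + T_C sin 106° = 0.
The known terms sum to (-69.51, -174.7) N, so 0.8746 T_B − 0.2756 T_C = 69.51 and 0.4848 T_B + 0.9613 T_C = 174.7.
Solving simultaneously: T_B = 118 N, T_C = 122.2 N.

T_C ≈ 122 N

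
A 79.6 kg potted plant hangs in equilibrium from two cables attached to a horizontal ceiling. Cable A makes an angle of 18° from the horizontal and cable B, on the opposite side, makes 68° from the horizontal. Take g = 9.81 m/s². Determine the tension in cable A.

Weight W = 79.6 × 9.81 = 780.9 N acts straight down.
Horizontal: T_A cos 18° = T_B cos 68°  →  T_B = 2.539 T_A.
Vertical: T_A sin 18° + T_B sin 68° = 780.9.
Substituting the horizontal relation into the vertical equation gives 2.663 T_A = 780.9, so T_A = 293.2 N.

T_A ≈ 293 N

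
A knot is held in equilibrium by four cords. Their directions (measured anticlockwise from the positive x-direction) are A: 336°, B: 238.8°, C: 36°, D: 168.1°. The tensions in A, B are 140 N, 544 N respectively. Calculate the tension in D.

Resolve: ΣF_x = 140 cos 336° + 544 cos 238.8° + T_C cos 36° + T_D cos 168.1° = 0.
        ΣF_y = 140 sin 336° + 544 sin 238.8° + T_C sin 36° + T_D sin 168.1° = 0.
The known terms sum to (-153.9, -522.3) N, so 0.8090 T_C − 0.9785 T_D = 153.9 and 0.5878 T_C + 0.2062 T_D = 522.3.
Solving simultaneously: T_C = 731.5 N, T_D = 447.5 N.

T_D ≈ 448 N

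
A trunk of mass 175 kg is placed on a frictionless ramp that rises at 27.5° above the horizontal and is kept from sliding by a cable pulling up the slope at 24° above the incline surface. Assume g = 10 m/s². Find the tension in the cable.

T ≈ 885 N

Take axes along and perpendicular to the incline. Weight components: W sin 27.5° = 808.1 N down-slope, W cos 27.5° = 1552 N into the surface.
Along incline: T cos 24° = W sin 27.5° → T = 884.5 N.
Perpendicular: N = W cos 27.5° − T sin 24° = 1192 N.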